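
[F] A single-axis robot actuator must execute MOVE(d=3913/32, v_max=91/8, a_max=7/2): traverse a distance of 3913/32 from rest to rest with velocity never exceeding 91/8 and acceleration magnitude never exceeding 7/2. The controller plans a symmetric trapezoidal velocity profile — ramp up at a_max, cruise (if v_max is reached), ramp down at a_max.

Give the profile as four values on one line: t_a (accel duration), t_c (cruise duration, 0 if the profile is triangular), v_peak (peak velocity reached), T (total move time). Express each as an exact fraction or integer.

t_a=13/4 t_c=15/2 v_peak=91/8 T=14

v_max²/a_max = (91/8)²/(7/2) = 1183/32
3913/32 ≥ 1183/32 ⇒ cruise phase
t_a = (91/8)/(7/2) = 13/4; v_peak = 91/8
d_cruise = 3913/32 − 1183/32 = 1365/16; t_c = (1365/16)/(91/8) = 15/2
T = 2·13/4 + 15/2 = 14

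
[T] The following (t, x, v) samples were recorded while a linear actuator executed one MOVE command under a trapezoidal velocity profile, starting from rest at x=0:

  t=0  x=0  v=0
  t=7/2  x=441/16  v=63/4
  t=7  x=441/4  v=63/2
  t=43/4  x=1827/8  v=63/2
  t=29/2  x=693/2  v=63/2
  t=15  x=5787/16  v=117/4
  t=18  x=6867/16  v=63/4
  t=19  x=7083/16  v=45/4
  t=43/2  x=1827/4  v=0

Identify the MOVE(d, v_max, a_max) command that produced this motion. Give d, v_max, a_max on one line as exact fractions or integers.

d=1827/4 v_max=63/2 a_max=9/2

final state: t=43/2, x=1827/4, v=0 → d = 1827/4
a_max = (63/4−0)/(7/2−0) = 9/2
max v = 63/2 over t∈[7,29/2] → v_max = 63/2
check: 63/2·(7+15/2) = 1827/4 ✓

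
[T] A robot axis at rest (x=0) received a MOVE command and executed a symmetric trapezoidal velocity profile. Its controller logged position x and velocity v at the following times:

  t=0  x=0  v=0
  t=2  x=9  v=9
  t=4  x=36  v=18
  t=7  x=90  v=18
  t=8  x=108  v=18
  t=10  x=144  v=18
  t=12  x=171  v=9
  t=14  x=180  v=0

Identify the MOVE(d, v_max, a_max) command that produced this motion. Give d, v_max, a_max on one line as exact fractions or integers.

final state: t=14, x=180, v=0 → d = 180
a_max = (9−0)/(2−0) = 9/2
max v = 18 over t∈[4,10] → v_max = 18
check: 18·(4+6) = 180 ✓

d=180 v_max=18 a_max=9/2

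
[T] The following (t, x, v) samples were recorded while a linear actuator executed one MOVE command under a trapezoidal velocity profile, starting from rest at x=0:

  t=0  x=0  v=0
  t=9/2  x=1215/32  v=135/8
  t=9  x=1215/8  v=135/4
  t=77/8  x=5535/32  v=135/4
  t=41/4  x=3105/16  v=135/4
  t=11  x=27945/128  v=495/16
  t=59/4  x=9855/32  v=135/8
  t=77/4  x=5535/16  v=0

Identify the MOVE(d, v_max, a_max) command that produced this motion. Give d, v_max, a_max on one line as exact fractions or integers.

d=5535/16 v_max=135/4 a_max=15/4

final state: t=77/4, x=5535/16, v=0 → d = 5535/16
a_max = (135/8−0)/(9/2−0) = 15/4
max v = 135/4 over t∈[9,41/4] → v_max = 135/4
check: 135/4·(9+5/4) = 5535/16 ✓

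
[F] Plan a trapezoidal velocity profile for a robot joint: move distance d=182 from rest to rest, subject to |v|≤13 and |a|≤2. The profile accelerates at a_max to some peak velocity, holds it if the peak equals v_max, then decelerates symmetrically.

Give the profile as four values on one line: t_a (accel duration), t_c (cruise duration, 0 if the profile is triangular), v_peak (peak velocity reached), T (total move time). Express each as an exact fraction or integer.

t_a=13/2 t_c=15/2 v_peak=13 T=41/2

v_max²/a_max = 13²/2 = 169/2
182 ≥ 169/2 → trapezoidal
t_a = 13/2; v_peak = 13
d_cruise = 182 − 169/2 = 195/2; t_c = (195/2)/13 = 15/2
T = 2·13/2 + 15/2 = 41/2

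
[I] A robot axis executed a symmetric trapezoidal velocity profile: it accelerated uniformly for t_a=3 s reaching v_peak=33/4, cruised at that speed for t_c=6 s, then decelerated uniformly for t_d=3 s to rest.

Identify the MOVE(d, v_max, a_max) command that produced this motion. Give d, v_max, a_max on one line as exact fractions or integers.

d=297/4 v_max=33/4 a_max=11/4

a_max = (33/4)/3 = 11/4
d_a = ½·33/4·3 = 99/8; d_c = 33/4·6 = 99/2
d = 2·99/8 + 99/2 = 297/4
t_c = 6 > 0 → v_max = v_peak = 33/4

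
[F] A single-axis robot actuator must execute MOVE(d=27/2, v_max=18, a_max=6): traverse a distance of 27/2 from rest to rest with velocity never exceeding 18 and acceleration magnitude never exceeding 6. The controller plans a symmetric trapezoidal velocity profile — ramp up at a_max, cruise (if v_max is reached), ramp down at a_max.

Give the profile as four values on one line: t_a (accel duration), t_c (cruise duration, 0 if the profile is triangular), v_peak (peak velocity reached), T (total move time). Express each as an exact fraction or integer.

(v_max)²/a_max = 18²/6 = 54
27/2 < 54 so t_c = 0
v_peak = √(27/2·6) = √81 = 9
t_a = 9/6 = 3/2; t_c = 0
T = 2·3/2 = 3

t_a=3/2 t_c=0 v_peak=9 T=3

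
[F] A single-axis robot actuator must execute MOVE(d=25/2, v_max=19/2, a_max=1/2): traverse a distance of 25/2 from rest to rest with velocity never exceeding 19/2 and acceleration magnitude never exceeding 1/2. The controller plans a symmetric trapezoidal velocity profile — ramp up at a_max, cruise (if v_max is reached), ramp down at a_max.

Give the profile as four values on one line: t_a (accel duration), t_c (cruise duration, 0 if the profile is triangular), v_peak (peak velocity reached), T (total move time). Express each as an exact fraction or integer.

t_a=5 t_c=0 v_peak=5/2 T=10

v_max²/a_max = (19/2)²/(1/2) = 361/2
25/2 < 361/2 so t_c = 0
v_peak = √(25/2·1/2) = √(25/4) = 5/2
t_a = (5/2)/(1/2) = 5; t_c = 0
T = 2·5 = 10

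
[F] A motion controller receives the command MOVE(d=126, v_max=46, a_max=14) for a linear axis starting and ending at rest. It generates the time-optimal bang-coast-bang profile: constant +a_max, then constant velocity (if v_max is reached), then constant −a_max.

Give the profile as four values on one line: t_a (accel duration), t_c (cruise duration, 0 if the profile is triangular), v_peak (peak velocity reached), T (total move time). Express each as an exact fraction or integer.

t_a=3 t_c=0 v_peak=42 T=6

(v_max)²/a_max = 46²/14 = 1058/7
126 < 1058/7 ⇒ no cruise
v_peak = √(126·14) = √1764 = 42
t_a = 42/14 = 3; t_c = 0
T = 2·3 = 6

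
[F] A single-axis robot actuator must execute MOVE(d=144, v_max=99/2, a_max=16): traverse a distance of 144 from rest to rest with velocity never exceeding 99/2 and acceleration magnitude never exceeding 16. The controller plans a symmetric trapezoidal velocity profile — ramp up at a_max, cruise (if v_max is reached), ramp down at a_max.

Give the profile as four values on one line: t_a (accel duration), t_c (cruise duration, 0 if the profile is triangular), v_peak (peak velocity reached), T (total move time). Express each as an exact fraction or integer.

vₘ²/aₘ = (99/2)²/16 = 9801/64
144 < 9801/64 → triangular
v_peak = √(144·16) = √2304 = 48
t_a = 48/16 = 3; t_c = 0
T = 2·3 = 6

t_a=3 t_c=0 v_peak=48 T=6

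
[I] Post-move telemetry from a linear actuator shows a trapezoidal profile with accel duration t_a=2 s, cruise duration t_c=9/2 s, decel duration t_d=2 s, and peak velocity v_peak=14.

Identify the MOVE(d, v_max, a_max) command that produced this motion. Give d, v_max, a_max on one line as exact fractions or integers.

d=91 v_max=14 a_max=7

a_max = 14/2 = 7
d_a = ½·14·2 = 14; d_c = 14·9/2 = 63
d = 2·14 + 63 = 91
t_c = 9/2 > 0 so v_max = 14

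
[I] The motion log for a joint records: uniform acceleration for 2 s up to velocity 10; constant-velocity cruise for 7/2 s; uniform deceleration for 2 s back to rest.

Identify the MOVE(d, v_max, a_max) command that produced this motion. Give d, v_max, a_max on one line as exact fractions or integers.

a_max = 10/2 = 5
d_a = ½·10·2 = 10; d_c = 10·7/2 = 35
d = 2·10 + 35 = 55
t_c = 7/2 > 0 → v_max = v_peak = 10

d=55 v_max=10 a_max=5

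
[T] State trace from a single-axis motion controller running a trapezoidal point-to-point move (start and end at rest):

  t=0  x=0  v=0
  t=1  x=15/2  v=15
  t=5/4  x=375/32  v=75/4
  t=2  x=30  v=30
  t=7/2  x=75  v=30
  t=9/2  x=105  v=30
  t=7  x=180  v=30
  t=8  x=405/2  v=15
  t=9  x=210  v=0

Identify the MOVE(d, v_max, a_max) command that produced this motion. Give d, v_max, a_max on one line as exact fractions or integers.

final state: t=9, x=210, v=0 → d = 210
a_max = (15−0)/(1−0) = 15
max v = 30 over t∈[2,7] → v_max = 30
check: 30·(2+5) = 210 ✓

d=210 v_max=30 a_max=15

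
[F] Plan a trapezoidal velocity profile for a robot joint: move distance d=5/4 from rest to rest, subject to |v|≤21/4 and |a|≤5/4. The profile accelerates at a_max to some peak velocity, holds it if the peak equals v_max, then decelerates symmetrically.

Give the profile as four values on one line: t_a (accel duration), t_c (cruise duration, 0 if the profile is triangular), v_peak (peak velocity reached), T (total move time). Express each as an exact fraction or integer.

vₘ²/aₘ = (21/4)²/(5/4) = 441/20
5/4 < 441/20 ⇒ no cruise
v_peak = √(5/4·5/4) = √(25/16) = 5/4
t_a = (5/4)/(5/4) = 1; t_c = 0
T = 2·1 = 2

t_a=1 t_c=0 v_peak=5/4 T=2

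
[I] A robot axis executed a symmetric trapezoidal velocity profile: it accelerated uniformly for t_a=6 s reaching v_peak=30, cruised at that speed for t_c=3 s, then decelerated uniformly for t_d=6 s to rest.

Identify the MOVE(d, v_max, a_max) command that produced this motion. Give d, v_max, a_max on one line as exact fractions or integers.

a_max = 30/6 = 5
d_a = ½·30·6 = 90; d_c = 30·3 = 90
d = 2·90 + 90 = 270
t_c = 3 > 0 so v_max = 30

d=270 v_max=30 a_max=5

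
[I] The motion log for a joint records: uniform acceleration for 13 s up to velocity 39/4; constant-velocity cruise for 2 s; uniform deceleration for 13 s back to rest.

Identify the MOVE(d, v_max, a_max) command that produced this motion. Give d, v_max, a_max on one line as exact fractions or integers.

a_max = (39/4)/13 = 3/4
d_a = ½·39/4·13 = 507/8; d_c = 39/4·2 = 39/2
d = 2·507/8 + 39/2 = 585/4
t_c = 2 > 0 ⇒ limit active, v_max = 39/4

d=585/4 v_max=39/4 a_max=3/4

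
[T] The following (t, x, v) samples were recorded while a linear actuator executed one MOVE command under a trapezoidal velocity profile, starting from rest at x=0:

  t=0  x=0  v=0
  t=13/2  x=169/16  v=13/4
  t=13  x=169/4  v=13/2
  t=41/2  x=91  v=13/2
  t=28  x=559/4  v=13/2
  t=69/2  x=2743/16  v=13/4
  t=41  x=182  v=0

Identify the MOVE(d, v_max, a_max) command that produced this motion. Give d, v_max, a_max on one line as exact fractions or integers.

d=182 v_max=13/2 a_max=1/2

final state: t=41, x=182, v=0 → d = 182
a_max = (13/4−0)/(13/2−0) = 1/2
max v = 13/2 over t∈[13,28] → v_max = 13/2
check: 13/2·(13+15) = 182 ✓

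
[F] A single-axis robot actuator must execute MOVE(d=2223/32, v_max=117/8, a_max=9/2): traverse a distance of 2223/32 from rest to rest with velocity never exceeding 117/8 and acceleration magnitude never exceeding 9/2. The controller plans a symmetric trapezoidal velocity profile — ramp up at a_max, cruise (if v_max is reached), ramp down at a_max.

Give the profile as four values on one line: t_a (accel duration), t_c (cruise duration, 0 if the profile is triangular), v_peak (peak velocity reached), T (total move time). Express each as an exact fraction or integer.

vₘ²/aₘ = (117/8)²/(9/2) = 1521/32
2223/32 ≥ 1521/32 so v_max reached
t_a = (117/8)/(9/2) = 13/4; v_peak = 117/8
d_cruise = 2223/32 − 1521/32 = 351/16; t_c = (351/16)/(117/8) = 3/2
T = 2·13/4 + 3/2 = 8

t_a=13/4 t_c=3/2 v_peak=117/8 T=8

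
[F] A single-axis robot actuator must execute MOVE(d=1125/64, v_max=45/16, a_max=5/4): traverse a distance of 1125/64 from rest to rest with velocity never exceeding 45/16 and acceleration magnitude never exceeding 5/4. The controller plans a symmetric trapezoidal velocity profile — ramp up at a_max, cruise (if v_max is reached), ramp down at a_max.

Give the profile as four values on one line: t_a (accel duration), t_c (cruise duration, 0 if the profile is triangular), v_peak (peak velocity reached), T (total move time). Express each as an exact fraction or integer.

(v_max)²/a_max = (45/16)²/(5/4) = 405/64
1125/64 ≥ 405/64 → trapezoidal
t_a = (45/16)/(5/4) = 9/4; v_peak = 45/16
d_cruise = 1125/64 − 405/64 = 45/4; t_c = (45/4)/(45/16) = 4
T = 2·9/4 + 4 = 17/2

t_a=9/4 t_c=4 v_peak=45/16 T=17/2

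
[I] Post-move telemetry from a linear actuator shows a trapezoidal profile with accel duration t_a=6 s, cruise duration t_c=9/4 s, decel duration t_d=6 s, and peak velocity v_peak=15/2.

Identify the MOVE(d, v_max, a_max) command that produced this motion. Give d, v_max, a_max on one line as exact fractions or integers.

d=495/8 v_max=15/2 a_max=5/4

a_max = (15/2)/6 = 5/4
d_a = ½·15/2·6 = 45/2; d_c = 15/2·9/4 = 135/8
d = 2·45/2 + 135/8 = 495/8
t_c = 9/4 > 0 → v_max = v_peak = 15/2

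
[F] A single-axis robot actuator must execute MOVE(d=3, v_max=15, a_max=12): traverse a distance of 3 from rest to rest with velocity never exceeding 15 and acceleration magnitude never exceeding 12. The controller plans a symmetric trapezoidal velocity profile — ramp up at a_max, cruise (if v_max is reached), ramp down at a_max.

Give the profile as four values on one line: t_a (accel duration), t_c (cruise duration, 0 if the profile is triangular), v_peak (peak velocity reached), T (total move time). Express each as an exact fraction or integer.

t_a=1/2 t_c=0 v_peak=6 T=1

(v_max)²/a_max = 15²/12 = 75/4
3 < 75/4 so t_c = 0
v_peak = √(3·12) = √36 = 6
t_a = 6/12 = 1/2; t_c = 0
T = 2·1/2 = 1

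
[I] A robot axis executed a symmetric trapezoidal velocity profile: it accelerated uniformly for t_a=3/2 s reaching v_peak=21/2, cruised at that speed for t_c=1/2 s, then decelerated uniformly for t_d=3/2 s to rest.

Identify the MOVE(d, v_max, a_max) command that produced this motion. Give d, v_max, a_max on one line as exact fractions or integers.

a_max = (21/2)/(3/2) = 7
d_a = ½·21/2·3/2 = 63/8; d_c = 21/2·1/2 = 21/4
d = 2·63/8 + 21/4 = 21
t_c = 1/2 > 0 so v_max = 21/2

d=21 v_max=21/2 a_max=7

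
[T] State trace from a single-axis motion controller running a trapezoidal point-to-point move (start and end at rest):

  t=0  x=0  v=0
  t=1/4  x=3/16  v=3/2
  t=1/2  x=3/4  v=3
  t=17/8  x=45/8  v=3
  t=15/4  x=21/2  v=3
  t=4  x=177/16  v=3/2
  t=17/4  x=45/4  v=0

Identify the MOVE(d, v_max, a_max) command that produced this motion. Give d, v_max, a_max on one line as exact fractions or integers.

d=45/4 v_max=3 a_max=6

final state: t=17/4, x=45/4, v=0 → d = 45/4
a_max = (3/2−0)/(1/4−0) = 6
max v = 3 over t∈[1/2,15/4] → v_max = 3
check: 3·(1/2+13/4) = 45/4 ✓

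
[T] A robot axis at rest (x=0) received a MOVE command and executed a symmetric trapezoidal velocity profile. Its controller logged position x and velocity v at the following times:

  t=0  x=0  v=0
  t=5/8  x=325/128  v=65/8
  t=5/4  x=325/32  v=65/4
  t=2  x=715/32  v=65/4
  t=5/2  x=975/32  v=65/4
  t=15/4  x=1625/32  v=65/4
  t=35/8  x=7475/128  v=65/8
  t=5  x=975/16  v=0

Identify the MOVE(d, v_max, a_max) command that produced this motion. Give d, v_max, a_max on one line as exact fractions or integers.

final state: t=5, x=975/16, v=0 → d = 975/16
a_max = (65/8−0)/(5/8−0) = 13
max v = 65/4 over t∈[5/4,15/4] → v_max = 65/4
check: 65/4·(5/4+5/2) = 975/16 ✓

d=975/16 v_max=65/4 a_max=13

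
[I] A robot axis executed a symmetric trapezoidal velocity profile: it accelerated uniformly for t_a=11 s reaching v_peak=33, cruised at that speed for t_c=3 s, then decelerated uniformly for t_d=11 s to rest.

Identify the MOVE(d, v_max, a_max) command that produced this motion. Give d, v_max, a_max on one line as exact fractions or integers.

a_max = 33/11 = 3
d_a = ½·33·11 = 363/2; d_c = 33·3 = 99
d = 2·363/2 + 99 = 462
t_c = 3 > 0 → v_max = v_peak = 33

d=462 v_max=33 a_max=3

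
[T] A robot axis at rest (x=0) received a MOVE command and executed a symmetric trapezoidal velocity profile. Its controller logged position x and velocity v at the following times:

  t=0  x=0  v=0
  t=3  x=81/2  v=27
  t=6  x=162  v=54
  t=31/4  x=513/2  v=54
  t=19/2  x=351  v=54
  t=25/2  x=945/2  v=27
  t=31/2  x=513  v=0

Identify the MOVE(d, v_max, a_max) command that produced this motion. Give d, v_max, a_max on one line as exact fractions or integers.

d=513 v_max=54 a_max=9

final state: t=31/2, x=513, v=0 → d = 513
a_max = (27−0)/(3−0) = 9
max v = 54 over t∈[6,19/2] → v_max = 54
check: 54·(6+7/2) = 513 ✓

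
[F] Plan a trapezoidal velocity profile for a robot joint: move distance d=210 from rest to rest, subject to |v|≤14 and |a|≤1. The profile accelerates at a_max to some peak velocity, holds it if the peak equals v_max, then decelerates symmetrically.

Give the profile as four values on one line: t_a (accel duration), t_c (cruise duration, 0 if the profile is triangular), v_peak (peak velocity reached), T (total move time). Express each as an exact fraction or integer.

(v_max)²/a_max = 14²/1 = 196
210 ≥ 196 → trapezoidal
t_a = 14/1 = 14; v_peak = 14
d_cruise = 210 − 196 = 14; t_c = 14/14 = 1
T = 2·14 + 1 = 29

t_a=14 t_c=1 v_peak=14 T=29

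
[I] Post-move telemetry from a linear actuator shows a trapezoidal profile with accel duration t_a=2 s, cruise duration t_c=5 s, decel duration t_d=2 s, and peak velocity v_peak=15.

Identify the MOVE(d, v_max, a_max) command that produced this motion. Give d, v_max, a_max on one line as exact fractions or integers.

a_max = 15/2
d_a = ½·15·2 = 15; d_c = 15·5 = 75
d = 2·15 + 75 = 105
t_c = 5 > 0 so v_max = 15

d=105 v_max=15 a_max=15/2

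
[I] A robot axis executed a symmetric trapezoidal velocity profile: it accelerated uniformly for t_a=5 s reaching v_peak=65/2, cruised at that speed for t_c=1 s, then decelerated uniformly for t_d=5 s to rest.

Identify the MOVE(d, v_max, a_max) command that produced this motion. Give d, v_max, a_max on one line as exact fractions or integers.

d=195 v_max=65/2 a_max=13/2

a_max = (65/2)/5 = 13/2
d_a = ½·65/2·5 = 325/4; d_c = 65/2·1 = 65/2
d = 2·325/4 + 65/2 = 195
t_c = 1 > 0 → v_max = v_peak = 65/2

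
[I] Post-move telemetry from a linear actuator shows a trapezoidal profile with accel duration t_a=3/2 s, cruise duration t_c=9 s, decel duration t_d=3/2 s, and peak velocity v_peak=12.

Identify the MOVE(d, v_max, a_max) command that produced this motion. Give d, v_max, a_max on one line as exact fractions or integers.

a_max = 12/(3/2) = 8
d_a = ½·12·3/2 = 9; d_c = 12·9 = 108
d = 2·9 + 108 = 126
t_c = 9 > 0 ⇒ limit active, v_max = 12

d=126 v_max=12 a_max=8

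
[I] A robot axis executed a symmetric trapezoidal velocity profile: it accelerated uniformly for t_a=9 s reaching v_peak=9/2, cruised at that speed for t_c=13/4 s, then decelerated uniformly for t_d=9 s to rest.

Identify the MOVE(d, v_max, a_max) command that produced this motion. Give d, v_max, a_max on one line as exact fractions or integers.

d=441/8 v_max=9/2 a_max=1/2

a_max = (9/2)/9 = 1/2
d_a = ½·9/2·9 = 81/4; d_c = 9/2·13/4 = 117/8
d = 2·81/4 + 117/8 = 441/8
t_c = 13/4 > 0 → v_max = v_peak = 9/2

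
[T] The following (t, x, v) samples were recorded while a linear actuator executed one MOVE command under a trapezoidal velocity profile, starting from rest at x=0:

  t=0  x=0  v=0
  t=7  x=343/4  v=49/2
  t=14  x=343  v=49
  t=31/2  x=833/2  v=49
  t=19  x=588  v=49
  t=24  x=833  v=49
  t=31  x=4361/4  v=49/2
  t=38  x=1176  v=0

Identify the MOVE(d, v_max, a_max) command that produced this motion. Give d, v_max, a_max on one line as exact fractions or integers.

d=1176 v_max=49 a_max=7/2

final state: t=38, x=1176, v=0 → d = 1176
a_max = (49/2−0)/(7−0) = 7/2
max v = 49 over t∈[14,24] → v_max = 49
check: 49·(14+10) = 1176 ✓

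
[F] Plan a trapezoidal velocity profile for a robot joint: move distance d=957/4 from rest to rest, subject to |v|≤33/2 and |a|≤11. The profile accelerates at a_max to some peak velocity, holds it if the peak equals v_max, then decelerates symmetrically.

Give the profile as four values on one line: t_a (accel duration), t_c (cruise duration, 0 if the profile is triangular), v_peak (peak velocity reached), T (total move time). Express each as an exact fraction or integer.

t_a=3/2 t_c=13 v_peak=33/2 T=16

(v_max)²/a_max = (33/2)²/11 = 99/4
957/4 ≥ 99/4 so v_max reached
t_a = (33/2)/11 = 3/2; v_peak = 33/2
d_cruise = 957/4 − 99/4 = 429/2; t_c = (429/2)/(33/2) = 13
T = 2·3/2 + 13 = 16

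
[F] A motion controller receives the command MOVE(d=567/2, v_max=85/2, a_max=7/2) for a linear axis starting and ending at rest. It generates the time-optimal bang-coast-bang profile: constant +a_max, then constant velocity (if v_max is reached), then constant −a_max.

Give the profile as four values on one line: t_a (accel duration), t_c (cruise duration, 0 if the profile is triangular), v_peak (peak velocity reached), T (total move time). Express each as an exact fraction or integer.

(v_max)²/a_max = (85/2)²/(7/2) = 7225/14
567/2 < 7225/14 so t_c = 0
v_peak = √(567/2·7/2) = √(3969/4) = 63/2
t_a = (63/2)/(7/2) = 9; t_c = 0
T = 2·9 = 18

t_a=9 t_c=0 v_peak=63/2 T=18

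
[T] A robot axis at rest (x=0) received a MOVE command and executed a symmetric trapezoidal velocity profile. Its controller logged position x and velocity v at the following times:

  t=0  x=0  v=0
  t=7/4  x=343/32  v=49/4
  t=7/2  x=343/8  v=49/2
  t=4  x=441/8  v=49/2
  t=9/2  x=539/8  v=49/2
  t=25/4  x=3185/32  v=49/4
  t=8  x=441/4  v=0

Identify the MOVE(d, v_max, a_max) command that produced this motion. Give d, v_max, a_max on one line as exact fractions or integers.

d=441/4 v_max=49/2 a_max=7

final state: t=8, x=441/4, v=0 → d = 441/4
a_max = (49/4−0)/(7/4−0) = 7
max v = 49/2 over t∈[7/2,9/2] → v_max = 49/2
check: 49/2·(7/2+1) = 441/4 ✓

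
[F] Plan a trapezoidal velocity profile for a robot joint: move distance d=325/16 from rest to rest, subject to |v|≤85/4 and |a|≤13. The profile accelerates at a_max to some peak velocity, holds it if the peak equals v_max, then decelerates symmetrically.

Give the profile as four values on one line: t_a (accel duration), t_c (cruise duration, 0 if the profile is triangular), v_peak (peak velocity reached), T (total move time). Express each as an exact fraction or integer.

vₘ²/aₘ = (85/4)²/13 = 7225/208
325/16 < 7225/208 ⇒ no cruise
v_peak = √(325/16·13) = √(4225/16) = 65/4
t_a = (65/4)/13 = 5/4; t_c = 0
T = 2·5/4 = 5/2

t_a=5/4 t_c=0 v_peak=65/4 T=5/2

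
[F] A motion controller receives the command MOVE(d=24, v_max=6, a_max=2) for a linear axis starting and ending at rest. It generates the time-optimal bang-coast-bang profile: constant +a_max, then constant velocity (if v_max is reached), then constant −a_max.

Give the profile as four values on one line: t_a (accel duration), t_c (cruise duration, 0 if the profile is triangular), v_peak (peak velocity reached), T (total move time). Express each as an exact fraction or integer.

t_a=3 t_c=1 v_peak=6 T=7

vₘ²/aₘ = 6²/2 = 18
24 ≥ 18 → trapezoidal
t_a = 6/2 = 3; v_peak = 6
d_cruise = 24 − 18 = 6; t_c = 6/6 = 1
T = 2·3 + 1 = 7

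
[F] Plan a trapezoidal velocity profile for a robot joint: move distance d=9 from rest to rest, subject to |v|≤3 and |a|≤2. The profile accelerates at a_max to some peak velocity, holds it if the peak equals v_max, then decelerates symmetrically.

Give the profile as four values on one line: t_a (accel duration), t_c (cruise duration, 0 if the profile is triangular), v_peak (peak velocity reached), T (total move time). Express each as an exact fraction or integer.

vₘ²/aₘ = 3²/2 = 9/2
9 ≥ 9/2 → trapezoidal
t_a = 3/2; v_peak = 3
d_cruise = 9 − 9/2 = 9/2; t_c = (9/2)/3 = 3/2
T = 2·3/2 + 3/2 = 9/2

t_a=3/2 t_c=3/2 v_peak=3 T=9/2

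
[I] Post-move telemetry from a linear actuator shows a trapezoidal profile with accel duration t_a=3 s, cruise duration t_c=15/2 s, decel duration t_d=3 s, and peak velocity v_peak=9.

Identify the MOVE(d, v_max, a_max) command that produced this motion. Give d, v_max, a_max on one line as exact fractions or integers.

a_max = 9/3 = 3
d_a = ½·9·3 = 27/2; d_c = 9·15/2 = 135/2
d = 2·27/2 + 135/2 = 189/2
t_c = 15/2 > 0 so v_max = 9

d=189/2 v_max=9 a_max=3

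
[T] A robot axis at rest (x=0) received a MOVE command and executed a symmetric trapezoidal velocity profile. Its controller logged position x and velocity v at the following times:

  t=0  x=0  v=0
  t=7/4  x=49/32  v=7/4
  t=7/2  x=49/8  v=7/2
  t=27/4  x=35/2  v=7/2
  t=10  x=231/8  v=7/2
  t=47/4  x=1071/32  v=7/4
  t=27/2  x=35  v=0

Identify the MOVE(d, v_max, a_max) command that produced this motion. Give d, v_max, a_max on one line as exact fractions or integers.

final state: t=27/2, x=35, v=0 → d = 35
a_max = (7/4−0)/(7/4−0) = 1
max v = 7/2 over t∈[7/2,10] → v_max = 7/2
check: 7/2·(7/2+13/2) = 35 ✓

d=35 v_max=7/2 a_max=1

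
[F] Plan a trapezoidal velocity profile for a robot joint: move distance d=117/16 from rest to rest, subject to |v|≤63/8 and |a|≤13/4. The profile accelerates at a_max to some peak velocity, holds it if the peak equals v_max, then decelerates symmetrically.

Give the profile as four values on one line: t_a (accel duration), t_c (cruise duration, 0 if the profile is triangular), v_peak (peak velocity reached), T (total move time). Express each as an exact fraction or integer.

t_a=3/2 t_c=0 v_peak=39/8 T=3

(v_max)²/a_max = (63/8)²/(13/4) = 3969/208
117/16 < 3969/208 → triangular
v_peak = √(117/16·13/4) = √(1521/64) = 39/8
t_a = (39/8)/(13/4) = 3/2; t_c = 0
T = 2·3/2 = 3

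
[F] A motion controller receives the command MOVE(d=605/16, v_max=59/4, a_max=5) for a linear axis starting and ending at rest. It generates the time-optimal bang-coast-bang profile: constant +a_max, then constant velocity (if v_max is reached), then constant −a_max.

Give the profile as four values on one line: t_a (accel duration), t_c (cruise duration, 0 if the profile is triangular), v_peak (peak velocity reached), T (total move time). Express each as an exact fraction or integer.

vₘ²/aₘ = (59/4)²/5 = 3481/80
605/16 < 3481/80 → triangular
v_peak = √(605/16·5) = √(3025/16) = 55/4
t_a = (55/4)/5 = 11/4; t_c = 0
T = 2·11/4 = 11/2

t_a=11/4 t_c=0 v_peak=55/4 T=11/2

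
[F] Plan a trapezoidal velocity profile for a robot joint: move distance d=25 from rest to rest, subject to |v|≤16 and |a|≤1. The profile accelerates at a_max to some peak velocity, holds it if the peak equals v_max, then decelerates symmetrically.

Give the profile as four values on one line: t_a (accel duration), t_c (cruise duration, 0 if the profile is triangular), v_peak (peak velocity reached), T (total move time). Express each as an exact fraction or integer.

v_max²/a_max = 16²/1 = 256
25 < 256 ⇒ no cruise
v_peak = √(25·1) = √25 = 5
t_a = 5/1 = 5; t_c = 0
T = 2·5 = 10

t_a=5 t_c=0 v_peak=5 T=10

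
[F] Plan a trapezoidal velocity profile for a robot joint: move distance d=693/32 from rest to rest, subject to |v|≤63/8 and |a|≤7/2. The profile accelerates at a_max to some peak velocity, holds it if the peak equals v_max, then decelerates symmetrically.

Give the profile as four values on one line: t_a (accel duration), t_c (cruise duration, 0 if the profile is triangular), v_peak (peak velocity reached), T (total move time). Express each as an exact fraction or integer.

v_max²/a_max = (63/8)²/(7/2) = 567/32
693/32 ≥ 567/32 so v_max reached
t_a = (63/8)/(7/2) = 9/4; v_peak = 63/8
d_cruise = 693/32 − 567/32 = 63/16; t_c = (63/16)/(63/8) = 1/2
T = 2·9/4 + 1/2 = 5

t_a=9/4 t_c=1/2 v_peak=63/8 T=5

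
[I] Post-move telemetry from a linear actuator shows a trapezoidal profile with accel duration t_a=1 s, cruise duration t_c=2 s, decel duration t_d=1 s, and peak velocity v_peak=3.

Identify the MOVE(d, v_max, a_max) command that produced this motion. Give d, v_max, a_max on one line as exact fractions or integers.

d=9 v_max=3 a_max=3

a_max = 3/1 = 3
d_a = ½·3·1 = 3/2; d_c = 3·2 = 6
d = 2·3/2 + 6 = 9
t_c = 2 > 0 ⇒ limit active, v_max = 3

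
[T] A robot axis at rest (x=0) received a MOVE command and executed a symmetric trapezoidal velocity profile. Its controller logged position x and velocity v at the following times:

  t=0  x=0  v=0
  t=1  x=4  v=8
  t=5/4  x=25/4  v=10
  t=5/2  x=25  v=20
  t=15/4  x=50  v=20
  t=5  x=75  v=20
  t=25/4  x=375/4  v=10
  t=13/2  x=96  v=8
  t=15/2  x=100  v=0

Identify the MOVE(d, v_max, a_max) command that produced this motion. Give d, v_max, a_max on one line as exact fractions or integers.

d=100 v_max=20 a_max=8

final state: t=15/2, x=100, v=0 → d = 100
a_max = (8−0)/(1−0) = 8
max v = 20 over t∈[5/2,5] → v_max = 20
check: 20·(5/2+5/2) = 100 ✓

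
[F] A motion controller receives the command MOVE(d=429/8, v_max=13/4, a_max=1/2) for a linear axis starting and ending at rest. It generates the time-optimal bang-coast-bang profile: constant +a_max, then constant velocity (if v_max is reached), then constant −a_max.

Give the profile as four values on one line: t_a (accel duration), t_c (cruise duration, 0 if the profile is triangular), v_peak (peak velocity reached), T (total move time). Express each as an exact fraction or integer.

v_max²/a_max = (13/4)²/(1/2) = 169/8
429/8 ≥ 169/8 ⇒ cruise phase
t_a = (13/4)/(1/2) = 13/2; v_peak = 13/4
d_cruise = 429/8 − 169/8 = 65/2; t_c = (65/2)/(13/4) = 10
T = 2·13/2 + 10 = 23

t_a=13/2 t_c=10 v_peak=13/4 T=23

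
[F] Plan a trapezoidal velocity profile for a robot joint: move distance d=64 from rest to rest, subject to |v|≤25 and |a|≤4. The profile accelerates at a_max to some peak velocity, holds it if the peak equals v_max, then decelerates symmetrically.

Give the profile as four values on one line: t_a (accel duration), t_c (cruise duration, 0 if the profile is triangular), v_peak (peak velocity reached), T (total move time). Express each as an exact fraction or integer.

t_a=4 t_c=0 v_peak=16 T=8

vₘ²/aₘ = 25²/4 = 625/4
64 < 625/4 so t_c = 0
v_peak = √(64·4) = √256 = 16
t_a = 16/4 = 4; t_c = 0
T = 2·4 = 8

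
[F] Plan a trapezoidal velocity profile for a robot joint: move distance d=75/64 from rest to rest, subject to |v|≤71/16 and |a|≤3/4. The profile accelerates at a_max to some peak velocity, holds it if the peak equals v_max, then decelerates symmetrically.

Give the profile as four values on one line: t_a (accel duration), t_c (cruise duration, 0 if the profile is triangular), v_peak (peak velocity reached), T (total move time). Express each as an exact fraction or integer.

t_a=5/4 t_c=0 v_peak=15/16 T=5/2

(v_max)²/a_max = (71/16)²/(3/4) = 5041/192
75/64 < 5041/192 ⇒ no cruise
v_peak = √(75/64·3/4) = √(225/256) = 15/16
t_a = (15/16)/(3/4) = 5/4; t_c = 0
T = 2·5/4 = 5/2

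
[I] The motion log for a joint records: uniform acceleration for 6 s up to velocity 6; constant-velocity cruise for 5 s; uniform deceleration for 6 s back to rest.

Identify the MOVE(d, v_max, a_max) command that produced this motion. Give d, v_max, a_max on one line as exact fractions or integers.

d=66 v_max=6 a_max=1

a_max = 6/6 = 1
d_a = ½·6·6 = 18; d_c = 6·5 = 30
d = 2·18 + 30 = 66
t_c = 5 > 0 ⇒ limit active, v_max = 6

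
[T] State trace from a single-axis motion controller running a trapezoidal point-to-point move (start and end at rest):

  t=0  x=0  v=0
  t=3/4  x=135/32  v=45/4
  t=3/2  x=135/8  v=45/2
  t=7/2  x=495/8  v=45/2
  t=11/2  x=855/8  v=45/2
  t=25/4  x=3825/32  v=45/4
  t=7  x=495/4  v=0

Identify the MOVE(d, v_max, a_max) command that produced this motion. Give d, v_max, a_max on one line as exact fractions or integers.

final state: t=7, x=495/4, v=0 → d = 495/4
a_max = (45/4−0)/(3/4−0) = 15
max v = 45/2 over t∈[3/2,11/2] → v_max = 45/2
check: 45/2·(3/2+4) = 495/4 ✓

d=495/4 v_max=45/2 a_max=15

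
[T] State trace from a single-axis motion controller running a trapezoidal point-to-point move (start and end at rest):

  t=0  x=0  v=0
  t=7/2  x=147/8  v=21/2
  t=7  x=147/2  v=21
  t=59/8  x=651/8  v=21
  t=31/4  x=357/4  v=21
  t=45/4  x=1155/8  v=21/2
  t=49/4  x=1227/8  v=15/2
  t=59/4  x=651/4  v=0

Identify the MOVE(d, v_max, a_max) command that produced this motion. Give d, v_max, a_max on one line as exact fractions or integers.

d=651/4 v_max=21 a_max=3

final state: t=59/4, x=651/4, v=0 → d = 651/4
a_max = (21/2−0)/(7/2−0) = 3
max v = 21 over t∈[7,31/4] → v_max = 21
check: 21·(7+3/4) = 651/4 ✓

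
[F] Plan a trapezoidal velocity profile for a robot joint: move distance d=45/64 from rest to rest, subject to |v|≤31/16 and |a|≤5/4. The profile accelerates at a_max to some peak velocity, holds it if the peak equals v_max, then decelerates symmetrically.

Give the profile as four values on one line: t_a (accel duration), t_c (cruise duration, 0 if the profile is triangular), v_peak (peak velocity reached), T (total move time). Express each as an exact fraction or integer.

(v_max)²/a_max = (31/16)²/(5/4) = 961/320
45/64 < 961/320 → triangular
v_peak = √(45/64·5/4) = √(225/256) = 15/16
t_a = (15/16)/(5/4) = 3/4; t_c = 0
T = 2·3/4 = 3/2

t_a=3/4 t_c=0 v_peak=15/16 T=3/2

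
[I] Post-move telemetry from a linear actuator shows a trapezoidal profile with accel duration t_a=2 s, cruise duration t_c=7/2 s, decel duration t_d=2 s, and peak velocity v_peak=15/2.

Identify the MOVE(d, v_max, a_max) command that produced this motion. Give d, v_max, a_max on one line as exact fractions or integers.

d=165/4 v_max=15/2 a_max=15/4

a_max = (15/2)/2 = 15/4
d_a = ½·15/2·2 = 15/2; d_c = 15/2·7/2 = 105/4
d = 2·15/2 + 105/4 = 165/4
t_c = 7/2 > 0 ⇒ limit active, v_max = 15/2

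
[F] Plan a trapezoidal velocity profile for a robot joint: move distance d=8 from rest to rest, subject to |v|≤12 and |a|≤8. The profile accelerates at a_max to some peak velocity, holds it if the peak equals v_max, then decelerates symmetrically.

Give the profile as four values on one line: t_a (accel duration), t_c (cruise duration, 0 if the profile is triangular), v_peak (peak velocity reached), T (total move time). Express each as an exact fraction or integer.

vₘ²/aₘ = 12²/8 = 18
8 < 18 → triangular
v_peak = √(8·8) = √64 = 8
t_a = 8/8 = 1; t_c = 0
T = 2·1 = 2

t_a=1 t_c=0 v_peak=8 T=2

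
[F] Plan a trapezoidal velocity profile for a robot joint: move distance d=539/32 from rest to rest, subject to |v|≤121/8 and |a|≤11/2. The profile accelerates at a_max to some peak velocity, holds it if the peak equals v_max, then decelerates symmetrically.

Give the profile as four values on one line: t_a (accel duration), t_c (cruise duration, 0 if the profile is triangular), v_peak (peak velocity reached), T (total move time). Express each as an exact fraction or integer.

vₘ²/aₘ = (121/8)²/(11/2) = 1331/32
539/32 < 1331/32 ⇒ no cruise
v_peak = √(539/32·11/2) = √(5929/64) = 77/8
t_a = (77/8)/(11/2) = 7/4; t_c = 0
T = 2·7/4 = 7/2

t_a=7/4 t_c=0 v_peak=77/8 T=7/2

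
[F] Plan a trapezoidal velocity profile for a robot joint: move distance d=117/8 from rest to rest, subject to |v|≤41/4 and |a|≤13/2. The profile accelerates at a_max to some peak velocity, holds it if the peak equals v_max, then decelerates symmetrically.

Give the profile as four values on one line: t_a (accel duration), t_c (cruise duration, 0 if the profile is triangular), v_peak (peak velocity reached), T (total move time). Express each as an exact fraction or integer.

vₘ²/aₘ = (41/4)²/(13/2) = 1681/104
117/8 < 1681/104 so t_c = 0
v_peak = √(117/8·13/2) = √(1521/16) = 39/4
t_a = (39/4)/(13/2) = 3/2; t_c = 0
T = 2·3/2 = 3

t_a=3/2 t_c=0 v_peak=39/4 T=3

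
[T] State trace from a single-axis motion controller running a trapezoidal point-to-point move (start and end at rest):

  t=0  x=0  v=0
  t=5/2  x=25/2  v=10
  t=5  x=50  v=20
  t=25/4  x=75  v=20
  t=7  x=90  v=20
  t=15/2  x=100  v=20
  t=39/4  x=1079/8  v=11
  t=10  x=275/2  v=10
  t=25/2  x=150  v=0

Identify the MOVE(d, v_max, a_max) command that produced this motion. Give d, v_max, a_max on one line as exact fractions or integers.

final state: t=25/2, x=150, v=0 → d = 150
a_max = (10−0)/(5/2−0) = 4
max v = 20 over t∈[5,15/2] → v_max = 20
check: 20·(5+5/2) = 150 ✓

d=150 v_max=20 a_max=4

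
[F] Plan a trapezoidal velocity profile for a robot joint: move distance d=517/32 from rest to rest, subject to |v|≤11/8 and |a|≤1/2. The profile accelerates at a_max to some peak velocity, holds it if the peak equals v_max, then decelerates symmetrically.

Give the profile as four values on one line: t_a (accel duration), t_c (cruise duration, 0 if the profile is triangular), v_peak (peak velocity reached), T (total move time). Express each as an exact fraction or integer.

(v_max)²/a_max = (11/8)²/(1/2) = 121/32
517/32 ≥ 121/32 → trapezoidal
t_a = (11/8)/(1/2) = 11/4; v_peak = 11/8
d_cruise = 517/32 − 121/32 = 99/8; t_c = (99/8)/(11/8) = 9
T = 2·11/4 + 9 = 29/2

t_a=11/4 t_c=9 v_peak=11/8 T=29/2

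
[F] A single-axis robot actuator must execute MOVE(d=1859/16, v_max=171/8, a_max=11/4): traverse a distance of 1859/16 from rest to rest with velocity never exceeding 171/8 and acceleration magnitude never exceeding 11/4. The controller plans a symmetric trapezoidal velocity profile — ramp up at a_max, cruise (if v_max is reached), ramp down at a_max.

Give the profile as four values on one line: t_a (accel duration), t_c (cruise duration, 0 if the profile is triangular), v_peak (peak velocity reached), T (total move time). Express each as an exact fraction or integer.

t_a=13/2 t_c=0 v_peak=143/8 T=13

v_max²/a_max = (171/8)²/(11/4) = 29241/176
1859/16 < 29241/176 so t_c = 0
v_peak = √(1859/16·11/4) = √(20449/64) = 143/8
t_a = (143/8)/(11/4) = 13/2; t_c = 0
T = 2·13/2 = 13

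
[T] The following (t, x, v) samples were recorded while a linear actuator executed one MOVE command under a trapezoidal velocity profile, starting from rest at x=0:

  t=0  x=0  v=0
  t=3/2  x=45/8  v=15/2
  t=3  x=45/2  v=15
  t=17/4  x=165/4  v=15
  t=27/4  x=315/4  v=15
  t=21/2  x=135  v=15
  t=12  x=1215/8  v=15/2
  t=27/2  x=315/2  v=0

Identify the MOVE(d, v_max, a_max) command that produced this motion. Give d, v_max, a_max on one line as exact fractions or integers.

final state: t=27/2, x=315/2, v=0 → d = 315/2
a_max = (15/2−0)/(3/2−0) = 5
max v = 15 over t∈[3,21/2] → v_max = 15
check: 15·(3+15/2) = 315/2 ✓

d=315/2 v_max=15 a_max=5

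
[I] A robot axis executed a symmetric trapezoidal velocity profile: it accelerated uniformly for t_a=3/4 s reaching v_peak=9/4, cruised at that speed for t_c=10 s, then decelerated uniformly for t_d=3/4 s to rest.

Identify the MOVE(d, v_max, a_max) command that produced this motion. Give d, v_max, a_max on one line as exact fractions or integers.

a_max = (9/4)/(3/4) = 3
d_a = ½·9/4·3/4 = 27/32; d_c = 9/4·10 = 45/2
d = 2·27/32 + 45/2 = 387/16
t_c = 10 > 0 so v_max = 9/4

d=387/16 v_max=9/4 a_max=3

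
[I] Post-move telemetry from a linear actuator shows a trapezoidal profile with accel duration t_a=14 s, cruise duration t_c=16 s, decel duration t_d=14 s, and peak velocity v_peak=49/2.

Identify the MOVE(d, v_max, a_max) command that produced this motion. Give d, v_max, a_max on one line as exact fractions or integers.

a_max = (49/2)/14 = 7/4
d_a = ½·49/2·14 = 343/2; d_c = 49/2·16 = 392
d = 2·343/2 + 392 = 735
t_c = 16 > 0 → v_max = v_peak = 49/2

d=735 v_max=49/2 a_max=7/4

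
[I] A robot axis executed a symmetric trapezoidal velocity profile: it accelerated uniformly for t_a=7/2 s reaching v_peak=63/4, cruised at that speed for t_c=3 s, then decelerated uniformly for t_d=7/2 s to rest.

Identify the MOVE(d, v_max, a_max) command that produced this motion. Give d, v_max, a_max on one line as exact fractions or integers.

d=819/8 v_max=63/4 a_max=9/2

a_max = (63/4)/(7/2) = 9/2
d_a = ½·63/4·7/2 = 441/16; d_c = 63/4·3 = 189/4
d = 2·441/16 + 189/4 = 819/8
t_c = 3 > 0 → v_max = v_peak = 63/4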